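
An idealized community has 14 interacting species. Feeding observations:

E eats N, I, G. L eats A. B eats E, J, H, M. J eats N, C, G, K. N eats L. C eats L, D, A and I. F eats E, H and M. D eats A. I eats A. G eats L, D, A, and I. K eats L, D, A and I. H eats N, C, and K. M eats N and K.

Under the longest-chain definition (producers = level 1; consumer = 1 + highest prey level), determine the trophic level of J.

Trophic level 4

A is a producer → level 1.
D eats A → level 2.
K eats D (level 2); other prey at levels: A 1, L 2, I 2 → level 3.
J eats K (level 3); other prey at levels: C 3, G 3, N 3 → level 4.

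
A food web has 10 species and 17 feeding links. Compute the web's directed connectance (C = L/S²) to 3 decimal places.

C = 0.170

The web has S = 10 species and L = 17 feeding links.
C = L / S² = 17 / 100 = 0.1700 ≈ 0.170.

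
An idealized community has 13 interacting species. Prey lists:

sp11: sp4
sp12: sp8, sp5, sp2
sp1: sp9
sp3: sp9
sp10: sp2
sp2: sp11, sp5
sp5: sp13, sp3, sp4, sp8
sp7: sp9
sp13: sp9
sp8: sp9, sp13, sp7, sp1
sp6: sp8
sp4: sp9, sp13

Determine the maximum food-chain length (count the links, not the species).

5 links

One longest chain: sp9 → sp13 → sp4 → sp5 → sp2 → sp10.
It has 6 species and 5 links.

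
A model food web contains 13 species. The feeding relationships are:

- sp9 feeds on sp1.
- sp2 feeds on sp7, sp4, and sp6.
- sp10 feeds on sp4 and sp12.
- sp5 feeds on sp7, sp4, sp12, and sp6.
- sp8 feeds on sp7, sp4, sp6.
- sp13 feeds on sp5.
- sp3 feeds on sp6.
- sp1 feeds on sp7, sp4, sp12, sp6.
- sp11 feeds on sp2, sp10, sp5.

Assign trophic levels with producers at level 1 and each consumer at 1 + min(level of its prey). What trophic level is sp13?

sp4 is a producer → level 1.
sp5 eats sp4 → level 2.
sp13 eats sp5 → level 3.
No prey of sp13 is below level 2, so 3 is the minimum.

Trophic level 3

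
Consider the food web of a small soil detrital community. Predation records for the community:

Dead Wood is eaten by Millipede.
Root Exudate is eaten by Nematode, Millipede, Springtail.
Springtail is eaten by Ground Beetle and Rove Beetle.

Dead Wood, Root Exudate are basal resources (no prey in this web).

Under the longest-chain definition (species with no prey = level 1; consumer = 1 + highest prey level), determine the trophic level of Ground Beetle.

Root Exudate has no prey (basal) → level 1.
Springtail eats Root Exudate → level 2.
Ground Beetle eats Springtail → level 3.

Trophic level 3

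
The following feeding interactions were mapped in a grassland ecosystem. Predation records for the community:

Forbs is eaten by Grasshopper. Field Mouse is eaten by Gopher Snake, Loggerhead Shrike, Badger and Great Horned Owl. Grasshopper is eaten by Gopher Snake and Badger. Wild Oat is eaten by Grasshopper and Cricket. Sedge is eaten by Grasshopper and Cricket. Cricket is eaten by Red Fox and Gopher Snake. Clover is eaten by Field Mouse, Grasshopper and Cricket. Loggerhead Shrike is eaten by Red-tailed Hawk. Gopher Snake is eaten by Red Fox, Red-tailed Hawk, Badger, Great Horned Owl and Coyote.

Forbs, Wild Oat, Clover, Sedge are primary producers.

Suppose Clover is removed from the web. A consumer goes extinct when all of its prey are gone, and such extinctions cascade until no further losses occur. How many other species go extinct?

Remove Clover.
Round 1: Field Mouse (all prey gone) → extinct.
Round 2: Loggerhead Shrike (all prey gone) → extinct.
No further losses. Total secondary extinctions: 2.

2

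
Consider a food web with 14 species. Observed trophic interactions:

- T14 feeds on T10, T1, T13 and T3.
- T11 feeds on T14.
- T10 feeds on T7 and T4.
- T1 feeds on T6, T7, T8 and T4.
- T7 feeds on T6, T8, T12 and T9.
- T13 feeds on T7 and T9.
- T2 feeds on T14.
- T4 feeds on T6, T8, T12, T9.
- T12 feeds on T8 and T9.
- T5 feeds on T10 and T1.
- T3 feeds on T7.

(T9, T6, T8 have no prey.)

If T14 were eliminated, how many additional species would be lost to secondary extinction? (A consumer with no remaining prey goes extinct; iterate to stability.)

Remove T14.
Round 1: T2 (all prey gone), T11 (all prey gone) → extinct.
No further losses. Total secondary extinctions: 2.

2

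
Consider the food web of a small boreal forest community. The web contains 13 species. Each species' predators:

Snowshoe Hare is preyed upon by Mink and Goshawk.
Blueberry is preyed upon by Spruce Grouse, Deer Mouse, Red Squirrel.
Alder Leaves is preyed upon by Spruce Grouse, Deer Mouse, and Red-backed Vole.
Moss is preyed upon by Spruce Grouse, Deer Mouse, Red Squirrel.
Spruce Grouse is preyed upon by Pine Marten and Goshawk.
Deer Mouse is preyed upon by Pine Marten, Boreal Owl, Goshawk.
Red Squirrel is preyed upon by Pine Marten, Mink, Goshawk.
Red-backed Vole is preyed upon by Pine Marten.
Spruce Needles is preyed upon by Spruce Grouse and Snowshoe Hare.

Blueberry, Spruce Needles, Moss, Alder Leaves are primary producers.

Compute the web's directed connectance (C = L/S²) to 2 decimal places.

C = 0.13

The web has S = 13 species and L = 22 feeding links.
C = L / S² = 22 / 169 = 0.1302 ≈ 0.13.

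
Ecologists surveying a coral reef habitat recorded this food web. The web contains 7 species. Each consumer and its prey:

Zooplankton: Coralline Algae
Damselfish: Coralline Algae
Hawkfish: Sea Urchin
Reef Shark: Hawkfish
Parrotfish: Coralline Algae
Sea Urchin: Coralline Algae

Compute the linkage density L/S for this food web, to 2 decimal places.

L/S = 0.86

There are L = 6 links among S = 7 species.
L/S = 6/7 = 0.8571 ≈ 0.86.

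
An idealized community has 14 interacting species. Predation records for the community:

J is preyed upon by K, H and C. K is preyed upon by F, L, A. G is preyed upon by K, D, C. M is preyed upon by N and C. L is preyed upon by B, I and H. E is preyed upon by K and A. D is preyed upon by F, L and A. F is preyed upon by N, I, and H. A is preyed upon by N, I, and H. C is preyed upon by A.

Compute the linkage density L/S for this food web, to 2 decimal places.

L/S = 1.86

There are L = 26 links among S = 14 species.
L/S = 26/14 = 1.8571 ≈ 1.86.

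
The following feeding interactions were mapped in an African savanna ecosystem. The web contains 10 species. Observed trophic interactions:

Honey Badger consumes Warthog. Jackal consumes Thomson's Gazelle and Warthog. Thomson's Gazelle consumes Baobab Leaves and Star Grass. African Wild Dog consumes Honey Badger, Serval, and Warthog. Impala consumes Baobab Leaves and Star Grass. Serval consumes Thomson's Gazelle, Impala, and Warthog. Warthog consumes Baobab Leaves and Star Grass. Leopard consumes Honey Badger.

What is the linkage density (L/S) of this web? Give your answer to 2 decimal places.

L/S = 1.60

There are L = 16 links among S = 10 species.
L/S = 16/10 = 1.6000 ≈ 1.60.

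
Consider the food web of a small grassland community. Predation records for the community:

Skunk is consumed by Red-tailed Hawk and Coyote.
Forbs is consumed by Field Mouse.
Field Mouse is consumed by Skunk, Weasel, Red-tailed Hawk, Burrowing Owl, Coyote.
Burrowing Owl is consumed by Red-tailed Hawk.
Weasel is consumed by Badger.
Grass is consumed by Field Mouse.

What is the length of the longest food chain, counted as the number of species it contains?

4 species

One longest chain: Grass → Field Mouse → Skunk → Red-tailed Hawk.
It has 4 species and 3 links.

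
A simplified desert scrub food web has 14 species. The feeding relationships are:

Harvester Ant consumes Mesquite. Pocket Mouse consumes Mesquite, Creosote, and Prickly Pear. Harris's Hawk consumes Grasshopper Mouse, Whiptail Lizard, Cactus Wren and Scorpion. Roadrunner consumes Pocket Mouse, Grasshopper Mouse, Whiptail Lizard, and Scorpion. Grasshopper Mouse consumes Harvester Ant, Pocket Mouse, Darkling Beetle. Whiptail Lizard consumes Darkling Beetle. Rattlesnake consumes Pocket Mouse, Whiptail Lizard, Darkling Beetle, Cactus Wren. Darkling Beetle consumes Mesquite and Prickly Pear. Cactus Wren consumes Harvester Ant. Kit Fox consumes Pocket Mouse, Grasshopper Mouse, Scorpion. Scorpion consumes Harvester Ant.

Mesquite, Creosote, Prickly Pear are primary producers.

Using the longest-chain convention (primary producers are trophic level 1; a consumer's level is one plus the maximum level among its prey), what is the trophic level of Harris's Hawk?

Mesquite is a producer → level 1.
Darkling Beetle eats Mesquite (level 1); other prey at levels: Prickly Pear 1 → level 2.
Whiptail Lizard eats Darkling Beetle → level 3.
Harris's Hawk eats Whiptail Lizard (level 3); other prey at levels: Cactus Wren 3, Grasshopper Mouse 3, Scorpion 3 → level 4.

Trophic level 4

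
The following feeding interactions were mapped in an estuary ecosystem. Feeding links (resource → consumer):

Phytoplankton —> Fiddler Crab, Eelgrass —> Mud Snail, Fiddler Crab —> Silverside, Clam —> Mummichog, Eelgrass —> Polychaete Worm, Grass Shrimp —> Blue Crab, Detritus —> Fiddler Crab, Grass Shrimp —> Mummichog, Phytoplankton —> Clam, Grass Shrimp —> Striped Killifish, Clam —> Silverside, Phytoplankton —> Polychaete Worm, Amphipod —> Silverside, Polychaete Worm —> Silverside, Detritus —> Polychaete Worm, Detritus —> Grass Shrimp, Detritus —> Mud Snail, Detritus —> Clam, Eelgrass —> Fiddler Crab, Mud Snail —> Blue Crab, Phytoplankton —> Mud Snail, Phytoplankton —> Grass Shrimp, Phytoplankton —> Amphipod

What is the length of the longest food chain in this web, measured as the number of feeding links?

One longest chain: Phytoplankton → Amphipod → Silverside.
It has 3 species and 2 links.

2 links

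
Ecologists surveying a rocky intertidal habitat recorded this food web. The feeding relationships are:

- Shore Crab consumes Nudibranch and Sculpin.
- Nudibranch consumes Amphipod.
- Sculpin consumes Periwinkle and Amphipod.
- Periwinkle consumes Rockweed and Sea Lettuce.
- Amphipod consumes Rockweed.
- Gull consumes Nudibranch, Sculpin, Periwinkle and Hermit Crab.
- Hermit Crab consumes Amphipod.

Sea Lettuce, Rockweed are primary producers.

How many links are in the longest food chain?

One longest chain: Sea Lettuce → Periwinkle → Sculpin → Shore Crab.
It has 4 species and 3 links.

3 links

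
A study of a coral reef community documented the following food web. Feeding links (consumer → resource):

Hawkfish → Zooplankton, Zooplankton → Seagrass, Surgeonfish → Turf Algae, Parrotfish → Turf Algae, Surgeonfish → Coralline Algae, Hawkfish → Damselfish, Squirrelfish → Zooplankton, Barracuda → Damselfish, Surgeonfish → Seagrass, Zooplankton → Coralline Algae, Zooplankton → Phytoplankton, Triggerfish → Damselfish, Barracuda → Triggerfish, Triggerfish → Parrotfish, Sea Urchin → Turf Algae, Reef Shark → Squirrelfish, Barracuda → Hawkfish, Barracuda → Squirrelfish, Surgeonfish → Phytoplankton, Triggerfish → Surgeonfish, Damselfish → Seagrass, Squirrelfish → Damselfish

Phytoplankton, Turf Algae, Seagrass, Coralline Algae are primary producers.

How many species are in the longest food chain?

One longest chain: Seagrass → Damselfish → Squirrelfish → Reef Shark.
It has 4 species and 3 links.

4 species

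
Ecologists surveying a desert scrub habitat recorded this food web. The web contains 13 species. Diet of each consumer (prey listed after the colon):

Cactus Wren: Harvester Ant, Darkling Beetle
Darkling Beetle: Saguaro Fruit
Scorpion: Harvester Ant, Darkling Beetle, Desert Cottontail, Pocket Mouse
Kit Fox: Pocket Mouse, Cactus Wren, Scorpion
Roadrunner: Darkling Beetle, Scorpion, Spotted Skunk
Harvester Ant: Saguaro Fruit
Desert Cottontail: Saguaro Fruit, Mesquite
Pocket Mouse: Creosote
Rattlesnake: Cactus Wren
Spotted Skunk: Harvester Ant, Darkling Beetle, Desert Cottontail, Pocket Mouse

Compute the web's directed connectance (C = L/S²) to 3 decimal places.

C = 0.130

The web has S = 13 species and L = 22 feeding links.
C = L / S² = 22 / 169 = 0.1302 ≈ 0.130.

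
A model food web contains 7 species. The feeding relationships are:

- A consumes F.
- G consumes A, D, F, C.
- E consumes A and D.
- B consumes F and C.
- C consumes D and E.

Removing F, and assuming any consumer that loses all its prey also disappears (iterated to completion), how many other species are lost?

Remove F.
Round 1: A (all prey gone) → extinct.
No further losses. Total secondary extinctions: 1.

1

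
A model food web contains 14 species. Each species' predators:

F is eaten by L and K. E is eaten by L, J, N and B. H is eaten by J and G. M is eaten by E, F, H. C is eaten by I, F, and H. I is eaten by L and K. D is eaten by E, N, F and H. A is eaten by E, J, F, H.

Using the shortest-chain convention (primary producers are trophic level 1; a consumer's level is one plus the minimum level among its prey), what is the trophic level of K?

Trophic level 3

C is a producer → level 1.
I eats C → level 2.
K eats I → level 3.
No prey of K is below level 2, so 3 is the minimum.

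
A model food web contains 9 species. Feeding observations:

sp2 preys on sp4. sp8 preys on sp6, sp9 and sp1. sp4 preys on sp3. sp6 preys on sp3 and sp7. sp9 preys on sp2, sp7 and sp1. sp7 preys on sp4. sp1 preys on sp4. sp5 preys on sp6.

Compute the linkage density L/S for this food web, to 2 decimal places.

L/S = 1.44

There are L = 13 links among S = 9 species.
L/S = 13/9 = 1.4444 ≈ 1.44.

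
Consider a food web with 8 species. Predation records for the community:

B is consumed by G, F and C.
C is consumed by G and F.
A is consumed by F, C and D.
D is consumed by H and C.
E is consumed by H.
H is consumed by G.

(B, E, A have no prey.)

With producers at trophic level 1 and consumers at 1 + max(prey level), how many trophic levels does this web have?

Producers (level 1): B, E, A.
A → D → C → G gives G level 4.
No species has a prey at level 4, so no species reaches level 5.

4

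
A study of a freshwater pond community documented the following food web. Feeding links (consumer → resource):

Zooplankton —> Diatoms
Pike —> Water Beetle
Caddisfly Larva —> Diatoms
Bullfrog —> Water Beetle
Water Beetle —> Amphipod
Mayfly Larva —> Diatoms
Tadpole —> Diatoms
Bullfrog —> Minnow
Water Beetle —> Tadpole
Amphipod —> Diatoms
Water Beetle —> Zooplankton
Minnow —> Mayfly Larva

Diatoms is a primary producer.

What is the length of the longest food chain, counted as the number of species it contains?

One longest chain: Diatoms → Amphipod → Water Beetle → Pike.
It has 4 species and 3 links.

4 species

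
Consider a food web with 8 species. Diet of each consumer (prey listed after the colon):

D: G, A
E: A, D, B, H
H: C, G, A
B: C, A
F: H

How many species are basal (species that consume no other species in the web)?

Basal species (no prey listed): C, G, A.
Count: 3.

3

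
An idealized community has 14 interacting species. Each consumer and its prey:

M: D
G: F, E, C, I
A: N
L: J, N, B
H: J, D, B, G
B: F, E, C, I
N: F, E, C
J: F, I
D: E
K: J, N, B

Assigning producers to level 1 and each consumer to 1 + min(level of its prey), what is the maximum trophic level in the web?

Producers (level 1): F, E, C, I.
Following each consumer down to its lowest-level prey: E → D → M (levels 1 through 3).
All prey of M (D 2) are at level 2 or above, so M is at level 1 + 2 = 3.
Every consumer has at least one prey at level 2 or below, so none exceeds level 3.

3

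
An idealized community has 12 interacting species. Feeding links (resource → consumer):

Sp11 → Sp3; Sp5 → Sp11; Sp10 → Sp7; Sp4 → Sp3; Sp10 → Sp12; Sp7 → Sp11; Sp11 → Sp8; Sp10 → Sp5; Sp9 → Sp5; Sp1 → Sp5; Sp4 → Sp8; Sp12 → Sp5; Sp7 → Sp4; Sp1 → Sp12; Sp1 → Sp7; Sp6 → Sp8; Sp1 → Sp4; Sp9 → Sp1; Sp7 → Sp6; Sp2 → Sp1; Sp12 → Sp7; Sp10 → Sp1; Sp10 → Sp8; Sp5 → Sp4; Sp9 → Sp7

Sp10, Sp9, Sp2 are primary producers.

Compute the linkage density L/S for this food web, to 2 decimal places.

L/S = 2.08

There are L = 25 links among S = 12 species.
L/S = 25/12 = 2.0833 ≈ 2.08.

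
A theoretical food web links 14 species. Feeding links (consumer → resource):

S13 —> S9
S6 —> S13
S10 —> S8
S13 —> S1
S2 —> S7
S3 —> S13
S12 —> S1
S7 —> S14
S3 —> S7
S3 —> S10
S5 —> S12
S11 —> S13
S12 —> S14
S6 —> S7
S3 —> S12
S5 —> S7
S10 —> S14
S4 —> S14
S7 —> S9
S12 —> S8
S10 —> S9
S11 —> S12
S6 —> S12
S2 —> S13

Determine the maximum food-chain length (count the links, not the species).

One longest chain: S14 → S12 → S6.
It has 3 species and 2 links.

2 links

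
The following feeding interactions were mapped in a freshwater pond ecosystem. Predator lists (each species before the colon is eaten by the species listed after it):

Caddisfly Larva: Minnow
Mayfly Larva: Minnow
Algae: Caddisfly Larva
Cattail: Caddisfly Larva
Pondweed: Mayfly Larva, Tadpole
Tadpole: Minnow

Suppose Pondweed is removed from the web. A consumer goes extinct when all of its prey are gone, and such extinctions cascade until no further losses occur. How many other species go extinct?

2

Remove Pondweed.
Round 1: Mayfly Larva (all prey gone), Tadpole (all prey gone) → extinct.
No further losses. Total secondary extinctions: 2.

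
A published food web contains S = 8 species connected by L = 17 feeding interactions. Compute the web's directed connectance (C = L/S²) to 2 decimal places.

The web has S = 8 species and L = 17 feeding links.
C = L / S² = 17 / 64 = 0.2656 ≈ 0.27.

C = 0.27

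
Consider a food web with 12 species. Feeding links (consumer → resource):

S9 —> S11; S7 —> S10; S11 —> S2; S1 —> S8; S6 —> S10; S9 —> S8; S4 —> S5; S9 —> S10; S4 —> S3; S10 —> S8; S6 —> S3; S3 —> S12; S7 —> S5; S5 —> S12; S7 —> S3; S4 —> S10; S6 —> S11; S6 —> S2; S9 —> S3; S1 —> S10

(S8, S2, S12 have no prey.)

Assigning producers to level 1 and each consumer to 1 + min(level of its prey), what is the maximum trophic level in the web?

3

Producers (level 1): S8, S2, S12.
Following each consumer down to its lowest-level prey: S8 → S10 → S4 (levels 1 through 3).
All prey of S4 (S10 2, S3 2, S5 2) are at level 2 or above, so S4 is at level 1 + 2 = 3.
Every consumer has at least one prey at level 2 or below, so none exceeds level 3.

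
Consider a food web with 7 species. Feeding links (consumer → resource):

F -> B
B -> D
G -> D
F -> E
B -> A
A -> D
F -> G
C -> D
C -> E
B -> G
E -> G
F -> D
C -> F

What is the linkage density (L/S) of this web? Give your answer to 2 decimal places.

There are L = 13 links among S = 7 species.
L/S = 13/7 = 1.8571 ≈ 1.86.

L/S = 1.86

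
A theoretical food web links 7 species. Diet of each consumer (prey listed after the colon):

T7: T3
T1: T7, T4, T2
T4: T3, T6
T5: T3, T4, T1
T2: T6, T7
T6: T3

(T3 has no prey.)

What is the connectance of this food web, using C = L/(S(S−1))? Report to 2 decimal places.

C = 0.29

The web has S = 7 species and L = 12 feeding links.
C = L / (S(S−1)) = 12 / 42 = 0.2857 ≈ 0.29.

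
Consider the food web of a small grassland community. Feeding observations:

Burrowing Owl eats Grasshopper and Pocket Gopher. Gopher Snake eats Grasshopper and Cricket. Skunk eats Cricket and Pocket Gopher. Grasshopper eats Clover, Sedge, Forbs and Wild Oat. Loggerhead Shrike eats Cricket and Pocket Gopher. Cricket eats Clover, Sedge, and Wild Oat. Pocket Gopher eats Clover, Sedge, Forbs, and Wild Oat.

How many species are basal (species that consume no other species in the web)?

Basal species (no prey listed): Forbs, Wild Oat, Clover, Sedge.
Count: 4.

4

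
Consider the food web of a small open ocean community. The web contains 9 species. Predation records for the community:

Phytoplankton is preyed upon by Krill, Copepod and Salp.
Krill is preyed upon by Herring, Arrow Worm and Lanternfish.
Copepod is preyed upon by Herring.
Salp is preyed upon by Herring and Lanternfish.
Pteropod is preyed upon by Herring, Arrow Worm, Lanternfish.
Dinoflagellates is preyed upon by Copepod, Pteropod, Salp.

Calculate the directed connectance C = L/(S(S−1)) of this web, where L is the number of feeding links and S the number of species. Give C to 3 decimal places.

C = 0.208

The web has S = 9 species and L = 15 feeding links.
C = L / (S(S−1)) = 15 / 72 = 0.2083 ≈ 0.208.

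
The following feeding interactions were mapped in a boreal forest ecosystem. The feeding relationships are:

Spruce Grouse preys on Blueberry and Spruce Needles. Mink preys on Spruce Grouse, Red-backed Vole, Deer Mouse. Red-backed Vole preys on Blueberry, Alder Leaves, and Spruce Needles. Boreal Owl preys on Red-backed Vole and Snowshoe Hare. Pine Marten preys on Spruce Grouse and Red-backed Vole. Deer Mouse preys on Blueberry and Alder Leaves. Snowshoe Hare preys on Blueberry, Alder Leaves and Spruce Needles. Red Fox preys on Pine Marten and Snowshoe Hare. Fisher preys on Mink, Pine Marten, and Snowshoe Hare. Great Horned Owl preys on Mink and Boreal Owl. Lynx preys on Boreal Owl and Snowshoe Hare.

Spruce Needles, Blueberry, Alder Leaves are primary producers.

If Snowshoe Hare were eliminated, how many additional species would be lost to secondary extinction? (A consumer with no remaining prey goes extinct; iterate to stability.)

Remove Snowshoe Hare.
Every predator of it retains at least one other prey: Boreal Owl still has Red-backed Vole; Lynx still has Boreal Owl; Fisher still has Mink, Pine Marten; Red Fox still has Pine Marten.
No consumer loses all prey, so no secondary extinctions occur.

0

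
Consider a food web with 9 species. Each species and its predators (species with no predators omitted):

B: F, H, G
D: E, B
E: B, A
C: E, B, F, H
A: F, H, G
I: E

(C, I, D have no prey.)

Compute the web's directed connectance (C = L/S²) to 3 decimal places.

C = 0.185

The web has S = 9 species and L = 15 feeding links.
C = L / S² = 15 / 81 = 0.1852 ≈ 0.185.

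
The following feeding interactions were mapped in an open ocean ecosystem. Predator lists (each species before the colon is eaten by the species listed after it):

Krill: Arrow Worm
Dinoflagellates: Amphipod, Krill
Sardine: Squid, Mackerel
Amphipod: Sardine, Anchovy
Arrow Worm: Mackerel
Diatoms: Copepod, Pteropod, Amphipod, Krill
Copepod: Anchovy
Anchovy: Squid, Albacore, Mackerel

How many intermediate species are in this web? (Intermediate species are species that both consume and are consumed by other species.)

Intermediate species (has both prey and predators): Copepod, Amphipod, Krill, Sardine, Arrow Worm, Anchovy.
Count: 6.

6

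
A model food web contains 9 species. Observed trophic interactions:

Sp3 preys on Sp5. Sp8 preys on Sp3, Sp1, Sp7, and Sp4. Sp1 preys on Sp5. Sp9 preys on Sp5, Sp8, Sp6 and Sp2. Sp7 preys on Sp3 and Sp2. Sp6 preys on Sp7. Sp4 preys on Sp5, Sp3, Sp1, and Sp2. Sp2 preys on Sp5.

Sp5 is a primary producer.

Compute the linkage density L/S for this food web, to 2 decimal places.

There are L = 18 links among S = 9 species.
L/S = 18/9 = 2.0000 ≈ 2.00.

L/S = 2.00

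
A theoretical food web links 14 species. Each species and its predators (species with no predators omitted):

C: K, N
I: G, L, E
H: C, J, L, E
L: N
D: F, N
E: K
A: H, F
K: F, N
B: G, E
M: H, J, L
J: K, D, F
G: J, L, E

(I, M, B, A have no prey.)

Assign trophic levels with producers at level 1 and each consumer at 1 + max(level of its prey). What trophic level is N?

Trophic level 5

M is a producer → level 1.
H eats M (level 1); other prey at levels: A 1 → level 2.
E eats H (level 2); other prey at levels: I 1, B 1, G 2 → level 3.
K eats E (level 3); other prey at levels: C 3, J 3 → level 4.
N eats K (level 4); other prey at levels: C 3, L 3, D 4 → level 5.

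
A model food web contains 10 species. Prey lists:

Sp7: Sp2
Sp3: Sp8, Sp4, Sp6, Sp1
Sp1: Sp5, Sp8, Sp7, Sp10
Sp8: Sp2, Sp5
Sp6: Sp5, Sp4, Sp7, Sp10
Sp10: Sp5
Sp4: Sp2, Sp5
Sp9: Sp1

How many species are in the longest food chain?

4 species

One longest chain: Sp2 → Sp8 → Sp1 → Sp9.
It has 4 species and 3 links.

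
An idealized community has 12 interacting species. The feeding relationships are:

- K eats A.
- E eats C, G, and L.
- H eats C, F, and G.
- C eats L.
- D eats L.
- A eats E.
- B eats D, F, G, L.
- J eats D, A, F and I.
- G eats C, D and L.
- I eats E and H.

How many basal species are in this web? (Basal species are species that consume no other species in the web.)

Basal species (no prey listed): F, L.
Count: 2.

2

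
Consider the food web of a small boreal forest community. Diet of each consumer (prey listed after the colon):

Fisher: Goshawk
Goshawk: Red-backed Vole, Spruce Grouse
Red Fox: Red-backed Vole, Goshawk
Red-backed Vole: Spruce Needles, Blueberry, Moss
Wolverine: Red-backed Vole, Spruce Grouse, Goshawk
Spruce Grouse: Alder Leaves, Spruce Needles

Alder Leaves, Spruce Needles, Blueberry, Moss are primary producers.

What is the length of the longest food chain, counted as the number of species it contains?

4 species

One longest chain: Spruce Needles → Red-backed Vole → Goshawk → Fisher.
It has 4 species and 3 links.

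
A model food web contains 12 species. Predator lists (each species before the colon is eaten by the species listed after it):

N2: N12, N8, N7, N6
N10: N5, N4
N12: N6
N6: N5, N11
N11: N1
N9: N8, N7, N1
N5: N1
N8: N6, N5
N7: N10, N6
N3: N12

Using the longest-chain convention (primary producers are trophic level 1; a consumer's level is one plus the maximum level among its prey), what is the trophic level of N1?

N2 is a producer → level 1.
N7 eats N2 (level 1); other prey at levels: N9 1 → level 2.
N10 eats N7 → level 3.
N5 eats N10 (level 3); other prey at levels: N8 2, N6 3 → level 4.
N1 eats N5 (level 4); other prey at levels: N9 1, N11 4 → level 5.

Trophic level 5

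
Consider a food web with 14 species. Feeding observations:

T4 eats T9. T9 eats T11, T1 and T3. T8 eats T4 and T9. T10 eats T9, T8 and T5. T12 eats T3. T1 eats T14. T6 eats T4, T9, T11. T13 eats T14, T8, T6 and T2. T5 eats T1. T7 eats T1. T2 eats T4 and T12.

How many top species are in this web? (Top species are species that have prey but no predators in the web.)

3

Top species (has prey, but nothing eats it): T7, T10, T13.
Count: 3.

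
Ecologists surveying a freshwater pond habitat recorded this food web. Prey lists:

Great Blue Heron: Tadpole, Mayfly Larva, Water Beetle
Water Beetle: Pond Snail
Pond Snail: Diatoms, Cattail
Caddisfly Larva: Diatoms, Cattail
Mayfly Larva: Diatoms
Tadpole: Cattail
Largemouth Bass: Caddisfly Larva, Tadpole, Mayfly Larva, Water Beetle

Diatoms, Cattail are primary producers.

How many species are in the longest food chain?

4 species

One longest chain: Diatoms → Pond Snail → Water Beetle → Great Blue Heron.
It has 4 species and 3 links.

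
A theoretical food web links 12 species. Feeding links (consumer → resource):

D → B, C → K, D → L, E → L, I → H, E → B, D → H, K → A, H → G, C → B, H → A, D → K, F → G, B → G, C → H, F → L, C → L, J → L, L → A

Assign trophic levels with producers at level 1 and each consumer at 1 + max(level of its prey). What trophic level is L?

A is a producer → level 1.
L eats A → level 2.

Trophic level 2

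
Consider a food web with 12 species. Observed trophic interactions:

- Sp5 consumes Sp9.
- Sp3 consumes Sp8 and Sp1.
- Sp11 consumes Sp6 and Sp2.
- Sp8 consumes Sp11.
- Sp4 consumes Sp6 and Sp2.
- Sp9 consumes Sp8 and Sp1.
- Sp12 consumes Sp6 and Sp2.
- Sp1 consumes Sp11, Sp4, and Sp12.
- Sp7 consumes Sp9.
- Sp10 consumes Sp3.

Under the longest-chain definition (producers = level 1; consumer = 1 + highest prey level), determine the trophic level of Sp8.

Sp6 is a producer → level 1.
Sp11 eats Sp6 (level 1); other prey at levels: Sp2 1 → level 2.
Sp8 eats Sp11 → level 3.

Trophic level 3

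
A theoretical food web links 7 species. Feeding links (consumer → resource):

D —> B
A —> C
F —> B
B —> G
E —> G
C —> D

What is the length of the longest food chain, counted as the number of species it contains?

One longest chain: G → B → D → C → A.
It has 5 species and 4 links.

5 species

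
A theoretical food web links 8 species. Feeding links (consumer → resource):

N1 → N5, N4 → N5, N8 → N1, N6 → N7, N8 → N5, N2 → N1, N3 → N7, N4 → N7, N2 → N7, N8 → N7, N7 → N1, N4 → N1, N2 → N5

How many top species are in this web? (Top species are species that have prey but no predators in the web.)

5

Top species (has prey, but nothing eats it): N8, N4, N6, N3, N2.
Count: 5.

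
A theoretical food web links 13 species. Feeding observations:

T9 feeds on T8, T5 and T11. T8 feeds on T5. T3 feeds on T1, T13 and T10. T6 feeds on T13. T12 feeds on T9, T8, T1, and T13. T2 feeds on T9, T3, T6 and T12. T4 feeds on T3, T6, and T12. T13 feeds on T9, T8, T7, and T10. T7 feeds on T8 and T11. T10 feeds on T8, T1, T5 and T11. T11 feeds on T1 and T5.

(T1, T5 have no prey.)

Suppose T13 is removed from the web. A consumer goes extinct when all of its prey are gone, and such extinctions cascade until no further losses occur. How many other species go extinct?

1

Remove T13.
Round 1: T6 (all prey gone) → extinct.
No further losses. Total secondary extinctions: 1.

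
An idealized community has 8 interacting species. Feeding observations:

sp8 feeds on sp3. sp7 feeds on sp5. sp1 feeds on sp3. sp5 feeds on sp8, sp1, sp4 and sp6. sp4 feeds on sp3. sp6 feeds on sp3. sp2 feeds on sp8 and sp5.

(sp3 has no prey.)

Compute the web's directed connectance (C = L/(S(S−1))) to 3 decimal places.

The web has S = 8 species and L = 11 feeding links.
C = L / (S(S−1)) = 11 / 56 = 0.1964 ≈ 0.196.

C = 0.196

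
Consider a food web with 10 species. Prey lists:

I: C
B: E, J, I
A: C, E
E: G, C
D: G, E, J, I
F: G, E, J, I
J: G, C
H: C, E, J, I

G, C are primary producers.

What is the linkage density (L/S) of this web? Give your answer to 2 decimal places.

There are L = 22 links among S = 10 species.
L/S = 22/10 = 2.2000 ≈ 2.20.

L/S = 2.20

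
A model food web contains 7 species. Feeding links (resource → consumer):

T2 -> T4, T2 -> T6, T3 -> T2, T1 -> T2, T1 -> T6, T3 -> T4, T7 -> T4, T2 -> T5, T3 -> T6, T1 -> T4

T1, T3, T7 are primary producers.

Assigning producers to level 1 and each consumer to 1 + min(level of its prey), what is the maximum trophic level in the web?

Producers (level 1): T1, T3, T7.
Following each consumer down to its lowest-level prey: T1 → T2 → T5 (levels 1 through 3).
All prey of T5 (T2 2) are at level 2 or above, so T5 is at level 1 + 2 = 3.
Every consumer has at least one prey at level 2 or below, so none exceeds level 3.

3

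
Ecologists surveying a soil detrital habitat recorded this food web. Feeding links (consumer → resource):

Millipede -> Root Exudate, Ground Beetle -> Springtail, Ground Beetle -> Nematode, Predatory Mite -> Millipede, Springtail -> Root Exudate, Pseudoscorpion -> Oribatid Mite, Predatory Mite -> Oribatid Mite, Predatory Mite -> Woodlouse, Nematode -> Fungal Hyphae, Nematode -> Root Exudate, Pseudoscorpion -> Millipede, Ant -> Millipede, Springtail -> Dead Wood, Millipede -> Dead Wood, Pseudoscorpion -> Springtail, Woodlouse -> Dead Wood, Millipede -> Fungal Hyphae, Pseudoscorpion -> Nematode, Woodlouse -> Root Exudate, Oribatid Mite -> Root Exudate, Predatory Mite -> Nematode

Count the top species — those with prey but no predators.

4

Top species (has prey, but nothing eats it): Ground Beetle, Ant, Pseudoscorpion, Predatory Mite.
Count: 4.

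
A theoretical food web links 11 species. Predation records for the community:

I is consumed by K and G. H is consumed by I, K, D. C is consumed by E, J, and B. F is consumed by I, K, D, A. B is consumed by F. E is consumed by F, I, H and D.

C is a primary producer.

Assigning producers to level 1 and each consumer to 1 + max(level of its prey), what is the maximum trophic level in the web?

Producers (level 1): C.
C → E → H → I → K gives K level 5.
No species has a prey at level 5, so no species reaches level 6.

5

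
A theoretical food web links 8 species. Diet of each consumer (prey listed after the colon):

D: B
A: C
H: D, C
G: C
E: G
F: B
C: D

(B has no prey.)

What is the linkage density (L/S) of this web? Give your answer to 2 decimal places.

There are L = 8 links among S = 8 species.
L/S = 8/8 = 1.0000 ≈ 1.00.

L/S = 1.00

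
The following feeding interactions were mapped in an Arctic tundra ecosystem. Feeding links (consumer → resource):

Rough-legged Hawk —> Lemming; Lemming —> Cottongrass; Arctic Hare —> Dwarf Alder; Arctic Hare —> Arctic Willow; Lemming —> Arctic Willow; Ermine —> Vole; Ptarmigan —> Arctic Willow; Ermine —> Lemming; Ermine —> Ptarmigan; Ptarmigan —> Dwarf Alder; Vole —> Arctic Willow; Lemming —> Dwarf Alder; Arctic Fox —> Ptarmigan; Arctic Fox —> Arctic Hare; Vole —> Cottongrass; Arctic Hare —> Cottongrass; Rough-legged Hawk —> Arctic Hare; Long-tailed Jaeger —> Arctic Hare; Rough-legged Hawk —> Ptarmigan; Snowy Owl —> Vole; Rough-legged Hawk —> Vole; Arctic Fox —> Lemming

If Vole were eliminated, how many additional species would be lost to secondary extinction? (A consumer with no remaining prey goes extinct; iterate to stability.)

1

Remove Vole.
Round 1: Snowy Owl (all prey gone) → extinct.
No further losses. Total secondary extinctions: 1.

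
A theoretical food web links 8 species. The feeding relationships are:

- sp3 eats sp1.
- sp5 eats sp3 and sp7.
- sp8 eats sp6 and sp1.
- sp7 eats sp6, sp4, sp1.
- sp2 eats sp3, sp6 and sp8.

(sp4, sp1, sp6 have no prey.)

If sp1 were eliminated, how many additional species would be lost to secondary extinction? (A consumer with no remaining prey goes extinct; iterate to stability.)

Remove sp1.
Round 1: sp3 (all prey gone) → extinct.
No further losses. Total secondary extinctions: 1.

1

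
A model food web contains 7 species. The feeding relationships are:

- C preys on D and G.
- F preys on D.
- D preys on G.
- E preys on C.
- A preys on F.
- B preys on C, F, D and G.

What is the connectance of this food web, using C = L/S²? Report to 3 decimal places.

C = 0.204

The web has S = 7 species and L = 10 feeding links.
C = L / S² = 10 / 49 = 0.2041 ≈ 0.204.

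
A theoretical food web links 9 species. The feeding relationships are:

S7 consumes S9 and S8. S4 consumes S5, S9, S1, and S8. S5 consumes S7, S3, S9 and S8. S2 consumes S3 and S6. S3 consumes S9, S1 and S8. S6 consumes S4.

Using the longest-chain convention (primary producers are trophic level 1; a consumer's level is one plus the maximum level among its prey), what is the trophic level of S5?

Trophic level 3

S1 is a producer → level 1.
S3 eats S1 (level 1); other prey at levels: S8 1, S9 1 → level 2.
S5 eats S3 (level 2); other prey at levels: S8 1, S9 1, S7 2 → level 3.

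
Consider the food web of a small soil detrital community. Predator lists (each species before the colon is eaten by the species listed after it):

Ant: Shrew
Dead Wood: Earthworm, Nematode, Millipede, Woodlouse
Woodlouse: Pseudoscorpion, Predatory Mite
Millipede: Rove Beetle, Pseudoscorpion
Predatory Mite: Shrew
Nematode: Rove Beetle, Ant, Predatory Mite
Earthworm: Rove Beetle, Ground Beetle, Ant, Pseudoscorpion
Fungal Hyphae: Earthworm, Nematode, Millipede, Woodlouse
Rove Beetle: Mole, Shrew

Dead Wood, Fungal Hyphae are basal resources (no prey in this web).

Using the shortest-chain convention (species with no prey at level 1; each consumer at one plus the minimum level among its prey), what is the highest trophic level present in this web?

Basal resources (level 1): Dead Wood, Fungal Hyphae.
Following each consumer down to its lowest-level prey: Dead Wood → Earthworm → Ant → Shrew (levels 1 through 4).
All prey of Shrew (Ant 3, Predatory Mite 3, Rove Beetle 3) are at level 3 or above, so Shrew is at level 1 + 3 = 4.
Every consumer has at least one prey at level 3 or below, so none exceeds level 4.

4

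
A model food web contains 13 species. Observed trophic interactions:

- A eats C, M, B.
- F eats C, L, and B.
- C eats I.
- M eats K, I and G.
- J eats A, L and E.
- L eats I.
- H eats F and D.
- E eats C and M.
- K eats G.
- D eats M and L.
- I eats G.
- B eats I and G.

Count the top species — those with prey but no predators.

2

Top species (has prey, but nothing eats it): J, H.
Count: 2.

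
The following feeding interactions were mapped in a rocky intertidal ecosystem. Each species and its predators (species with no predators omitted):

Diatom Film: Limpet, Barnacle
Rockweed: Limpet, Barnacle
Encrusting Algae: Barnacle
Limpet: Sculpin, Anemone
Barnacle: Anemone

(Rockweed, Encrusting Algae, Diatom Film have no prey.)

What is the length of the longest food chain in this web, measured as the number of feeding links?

One longest chain: Rockweed → Limpet → Sculpin.
It has 3 species and 2 links.

2 links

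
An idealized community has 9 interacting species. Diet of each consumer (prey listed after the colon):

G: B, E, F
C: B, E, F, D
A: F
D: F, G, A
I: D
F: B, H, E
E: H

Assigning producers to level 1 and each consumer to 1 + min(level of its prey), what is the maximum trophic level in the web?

4

Producers (level 1): B, H.
Following each consumer down to its lowest-level prey: B → F → D → I (levels 1 through 4).
All prey of I (D 3) are at level 3 or above, so I is at level 1 + 3 = 4.
Every consumer has at least one prey at level 3 or below, so none exceeds level 4.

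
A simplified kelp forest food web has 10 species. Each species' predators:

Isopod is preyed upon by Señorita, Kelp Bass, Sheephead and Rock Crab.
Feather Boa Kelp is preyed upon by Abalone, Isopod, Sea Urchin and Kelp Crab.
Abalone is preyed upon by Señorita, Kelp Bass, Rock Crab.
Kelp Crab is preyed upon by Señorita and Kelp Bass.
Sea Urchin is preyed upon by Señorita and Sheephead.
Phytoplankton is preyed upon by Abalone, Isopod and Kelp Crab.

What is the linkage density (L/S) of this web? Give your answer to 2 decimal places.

L/S = 1.80

There are L = 18 links among S = 10 species.
L/S = 18/10 = 1.8000 ≈ 1.80.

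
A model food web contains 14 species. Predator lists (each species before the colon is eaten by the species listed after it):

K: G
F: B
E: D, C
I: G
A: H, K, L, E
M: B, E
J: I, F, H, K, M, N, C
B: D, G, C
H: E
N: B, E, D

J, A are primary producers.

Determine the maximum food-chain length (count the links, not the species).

3 links

One longest chain: J → N → B → D.
It has 4 species and 3 links.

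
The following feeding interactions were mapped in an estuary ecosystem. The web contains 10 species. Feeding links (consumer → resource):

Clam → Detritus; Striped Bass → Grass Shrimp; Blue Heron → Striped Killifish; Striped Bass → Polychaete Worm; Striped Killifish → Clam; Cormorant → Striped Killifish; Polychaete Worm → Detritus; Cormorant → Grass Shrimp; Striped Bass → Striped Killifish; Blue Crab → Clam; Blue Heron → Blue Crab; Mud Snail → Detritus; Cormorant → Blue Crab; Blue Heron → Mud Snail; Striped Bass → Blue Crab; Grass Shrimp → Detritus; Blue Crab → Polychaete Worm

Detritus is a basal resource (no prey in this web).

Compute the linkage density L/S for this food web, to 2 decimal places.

There are L = 17 links among S = 10 species.
L/S = 17/10 = 1.7000 ≈ 1.70.

L/S = 1.70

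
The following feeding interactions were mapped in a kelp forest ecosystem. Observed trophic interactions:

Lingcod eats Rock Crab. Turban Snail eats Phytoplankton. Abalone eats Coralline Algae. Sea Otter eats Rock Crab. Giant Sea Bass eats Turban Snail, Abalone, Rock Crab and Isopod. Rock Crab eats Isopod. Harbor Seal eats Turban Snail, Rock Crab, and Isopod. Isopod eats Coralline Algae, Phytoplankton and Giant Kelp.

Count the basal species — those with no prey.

3

Basal species (no prey listed): Coralline Algae, Giant Kelp, Phytoplankton.
Count: 3.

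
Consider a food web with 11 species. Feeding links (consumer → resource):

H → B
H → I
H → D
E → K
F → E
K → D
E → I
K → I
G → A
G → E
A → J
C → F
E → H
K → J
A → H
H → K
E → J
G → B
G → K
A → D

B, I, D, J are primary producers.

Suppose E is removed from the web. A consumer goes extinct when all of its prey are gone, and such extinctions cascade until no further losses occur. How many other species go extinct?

Remove E.
Round 1: F (all prey gone) → extinct.
Round 2: C (all prey gone) → extinct.
No further losses. Total secondary extinctions: 2.

2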